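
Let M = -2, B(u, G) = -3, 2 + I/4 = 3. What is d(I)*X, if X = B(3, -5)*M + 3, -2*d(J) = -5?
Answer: 45/2 ≈ 22.500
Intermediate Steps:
I = 4 (I = -8 + 4*3 = -8 + 12 = 4)
d(J) = 5/2 (d(J) = -½*(-5) = 5/2)
X = 9 (X = -3*(-2) + 3 = 6 + 3 = 9)
d(I)*X = (5/2)*9 = 45/2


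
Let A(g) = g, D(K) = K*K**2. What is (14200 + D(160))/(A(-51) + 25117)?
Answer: 2055100/12533 ≈ 163.98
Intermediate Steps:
D(K) = K**3
(14200 + D(160))/(A(-51) + 25117) = (14200 + 160**3)/(-51 + 25117) = (14200 + 4096000)/25066 = 4110200*(1/25066) = 2055100/12533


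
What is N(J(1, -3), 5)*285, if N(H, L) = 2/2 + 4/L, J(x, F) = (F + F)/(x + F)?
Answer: 513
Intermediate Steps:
J(x, F) = 2*F/(F + x) (J(x, F) = (2*F)/(F + x) = 2*F/(F + x))
N(H, L) = 1 + 4/L (N(H, L) = 2*(1/2) + 4/L = 1 + 4/L)
N(J(1, -3), 5)*285 = ((4 + 5)/5)*285 = ((1/5)*9)*285 = (9/5)*285 = 513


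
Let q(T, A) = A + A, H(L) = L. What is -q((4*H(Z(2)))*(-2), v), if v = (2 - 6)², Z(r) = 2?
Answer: -32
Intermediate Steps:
v = 16 (v = (-4)² = 16)
q(T, A) = 2*A
-q((4*H(Z(2)))*(-2), v) = -2*16 = -1*32 = -32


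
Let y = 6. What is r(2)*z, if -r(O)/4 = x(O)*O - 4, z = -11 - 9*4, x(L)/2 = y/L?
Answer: 1504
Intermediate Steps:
x(L) = 12/L (x(L) = 2*(6/L) = 12/L)
z = -47 (z = -11 - 36 = -47)
r(O) = -32 (r(O) = -4*((12/O)*O - 4) = -4*(12 - 4) = -4*8 = -32)
r(2)*z = -32*(-47) = 1504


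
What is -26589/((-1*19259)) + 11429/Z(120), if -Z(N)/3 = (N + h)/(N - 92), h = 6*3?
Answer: -3076051631/3986613 ≈ -771.60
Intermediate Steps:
h = 18
Z(N) = -3*(18 + N)/(-92 + N) (Z(N) = -3*(N + 18)/(N - 92) = -3*(18 + N)/(-92 + N))
-26589/((-1*19259)) + 11429/Z(120) = -26589/((-1*19259)) + 11429/((3*(-18 - 1*120)/(-92 + 120))) = -26589/(-19259) + 11429/((3*(-18 - 120)/28)) = -26589*(-1/19259) + 11429/((3*(1/28)*(-138))) = 26589/19259 + 11429/(-207/14) = 26589/19259 + 11429*(-14/207) = 26589/19259 - 160006/207 = -3076051631/3986613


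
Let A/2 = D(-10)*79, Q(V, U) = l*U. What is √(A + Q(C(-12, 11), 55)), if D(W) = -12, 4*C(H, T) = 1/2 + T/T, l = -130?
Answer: I*√9046 ≈ 95.11*I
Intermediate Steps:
C(H, T) = 3/8 (C(H, T) = (1/2 + T/T)/4 = (1*(½) + 1)/4 = (½ + 1)/4 = (¼)*(3/2) = 3/8)
Q(V, U) = -130*U
A = -1896 (A = 2*(-12*79) = 2*(-948) = -1896)
√(A + Q(C(-12, 11), 55)) = √(-1896 - 130*55) = √(-1896 - 7150) = √(-9046) = I*√9046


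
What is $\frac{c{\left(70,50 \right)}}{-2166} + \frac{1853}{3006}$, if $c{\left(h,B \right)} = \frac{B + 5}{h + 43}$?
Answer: $\frac{37780937}{61311879} \approx 0.61621$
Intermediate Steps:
$c{\left(h,B \right)} = \frac{5 + B}{43 + h}$
$\frac{c{\left(70,50 \right)}}{-2166} + \frac{1853}{3006} = \frac{\frac{1}{43 + 70} \left(5 + 50\right)}{-2166} + \frac{1853}{3006} = \frac{1}{113} \cdot 55 \left(- \frac{1}{2166}\right) + 1853 \cdot \frac{1}{3006} = \frac{1}{113} \cdot 55 \left(- \frac{1}{2166}\right) + \frac{1853}{3006} = \frac{55}{113} \left(- \frac{1}{2166}\right) + \frac{1853}{3006} = - \frac{55}{244758} + \frac{1853}{3006} = \frac{37780937}{61311879}$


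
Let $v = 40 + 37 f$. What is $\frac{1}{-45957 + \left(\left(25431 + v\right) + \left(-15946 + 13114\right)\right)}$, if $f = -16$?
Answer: $- \frac{1}{23910} \approx -4.1823 \cdot 10^{-5}$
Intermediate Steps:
$v = -552$ ($v = 40 + 37 \left(-16\right) = 40 - 592 = -552$)
$\frac{1}{-45957 + \left(\left(25431 + v\right) + \left(-15946 + 13114\right)\right)} = \frac{1}{-45957 + \left(\left(25431 - 552\right) + \left(-15946 + 13114\right)\right)} = \frac{1}{-45957 + \left(24879 - 2832\right)} = \frac{1}{-45957 + 22047} = \frac{1}{-23910} = - \frac{1}{23910}$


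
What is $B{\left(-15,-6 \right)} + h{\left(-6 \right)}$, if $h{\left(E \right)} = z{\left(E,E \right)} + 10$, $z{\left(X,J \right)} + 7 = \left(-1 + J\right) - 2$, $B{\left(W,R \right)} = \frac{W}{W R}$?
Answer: $- \frac{37}{6} \approx -6.1667$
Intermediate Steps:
$B{\left(W,R \right)} = \frac{1}{R}$ ($B{\left(W,R \right)} = \frac{W}{R W} = W \frac{1}{R W} = \frac{1}{R}$)
$z{\left(X,J \right)} = -10 + J$ ($z{\left(X,J \right)} = -7 + \left(\left(-1 + J\right) - 2\right) = -7 + \left(-3 + J\right) = -10 + J$)
$h{\left(E \right)} = E$ ($h{\left(E \right)} = \left(-10 + E\right) + 10 = E$)
$B{\left(-15,-6 \right)} + h{\left(-6 \right)} = \frac{1}{-6} - 6 = - \frac{1}{6} - 6 = - \frac{37}{6}$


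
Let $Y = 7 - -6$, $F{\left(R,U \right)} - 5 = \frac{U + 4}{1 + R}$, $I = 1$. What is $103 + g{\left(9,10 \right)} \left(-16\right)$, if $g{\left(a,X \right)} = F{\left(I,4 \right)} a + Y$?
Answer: $-1401$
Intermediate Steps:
$F{\left(R,U \right)} = 5 + \frac{4 + U}{1 + R}$ ($F{\left(R,U \right)} = 5 + \frac{U + 4}{1 + R} = 5 + \frac{4 + U}{1 + R}$)
$Y = 13$ ($Y = 7 + 6 = 13$)
$g{\left(a,X \right)} = 13 + 9 a$ ($g{\left(a,X \right)} = \frac{9 + 4 + 5 \cdot 1}{1 + 1} a + 13 = \frac{9 + 4 + 5}{2} a + 13 = \frac{1}{2} \cdot 18 a + 13 = 9 a + 13 = 13 + 9 a$)
$103 + g{\left(9,10 \right)} \left(-16\right) = 103 + \left(13 + 9 \cdot 9\right) \left(-16\right) = 103 + \left(13 + 81\right) \left(-16\right) = 103 + 94 \left(-16\right) = 103 - 1504 = -1401$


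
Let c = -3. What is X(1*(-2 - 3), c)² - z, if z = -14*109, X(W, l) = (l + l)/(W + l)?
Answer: 24425/16 ≈ 1526.6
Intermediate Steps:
X(W, l) = 2*l/(W + l) (X(W, l) = (2*l)/(W + l) = 2*l/(W + l))
z = -1526
X(1*(-2 - 3), c)² - z = (2*(-3)/(1*(-2 - 3) - 3))² - 1*(-1526) = (2*(-3)/(1*(-5) - 3))² + 1526 = (2*(-3)/(-5 - 3))² + 1526 = (2*(-3)/(-8))² + 1526 = (2*(-3)*(-⅛))² + 1526 = (¾)² + 1526 = 9/16 + 1526 = 24425/16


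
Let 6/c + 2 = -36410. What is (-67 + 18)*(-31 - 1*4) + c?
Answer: 31223287/18206 ≈ 1715.0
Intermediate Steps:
c = -3/18206 (c = 6/(-2 - 36410) = 6/(-36412) = 6*(-1/36412) = -3/18206 ≈ -0.00016478)
(-67 + 18)*(-31 - 1*4) + c = (-67 + 18)*(-31 - 1*4) - 3/18206 = -49*(-31 - 4) - 3/18206 = -49*(-35) - 3/18206 = 1715 - 3/18206 = 31223287/18206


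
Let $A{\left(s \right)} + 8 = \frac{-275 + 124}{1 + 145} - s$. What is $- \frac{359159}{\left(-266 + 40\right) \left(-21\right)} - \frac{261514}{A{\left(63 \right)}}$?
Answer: $\frac{177429959621}{49913682} \approx 3554.7$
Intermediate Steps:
$A{\left(s \right)} = - \frac{1319}{146} - s$ ($A{\left(s \right)} = -8 - \left(s - \frac{-275 + 124}{1 + 145}\right) = -8 - \left(\frac{151}{146} + s\right) = - \frac{1319}{146} - s$)
$- \frac{359159}{\left(-266 + 40\right) \left(-21\right)} - \frac{261514}{A{\left(63 \right)}} = - \frac{359159}{\left(-266 + 40\right) \left(-21\right)} - \frac{261514}{- \frac{1319}{146} - 63} = - \frac{359159}{\left(-226\right) \left(-21\right)} - \frac{261514}{- \frac{1319}{146} - 63} = - \frac{359159}{4746} - \frac{261514}{- \frac{10517}{146}} = \left(-359159\right) \frac{1}{4746} - - \frac{38181044}{10517} = - \frac{359159}{4746} + \frac{38181044}{10517} = \frac{177429959621}{49913682}$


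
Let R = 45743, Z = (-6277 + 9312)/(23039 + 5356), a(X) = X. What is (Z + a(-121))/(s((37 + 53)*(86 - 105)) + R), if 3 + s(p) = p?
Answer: -343276/125023185 ≈ -0.0027457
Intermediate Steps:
s(p) = -3 + p
Z = 607/5679 (Z = 3035/28395 = 3035*(1/28395) = 607/5679 ≈ 0.10688)
(Z + a(-121))/(s((37 + 53)*(86 - 105)) + R) = (607/5679 - 121)/((-3 + (37 + 53)*(86 - 105)) + 45743) = -686552/(5679*((-3 + 90*(-19)) + 45743)) = -686552/(5679*((-3 - 1710) + 45743)) = -686552/(5679*(-1713 + 45743)) = -686552/5679/44030 = -686552/5679*1/44030 = -343276/125023185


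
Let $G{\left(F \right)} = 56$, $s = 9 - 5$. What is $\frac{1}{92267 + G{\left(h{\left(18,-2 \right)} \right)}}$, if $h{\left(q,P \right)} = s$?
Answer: $\frac{1}{92323} \approx 1.0832 \cdot 10^{-5}$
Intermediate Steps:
$s = 4$ ($s = 9 - 5 = 4$)
$h{\left(q,P \right)} = 4$
$\frac{1}{92267 + G{\left(h{\left(18,-2 \right)} \right)}} = \frac{1}{92267 + 56} = \frac{1}{92323}$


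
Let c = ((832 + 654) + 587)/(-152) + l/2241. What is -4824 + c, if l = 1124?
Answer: -1647683513/340632 ≈ -4837.1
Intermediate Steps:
c = -4474745/340632 (c = ((832 + 654) + 587)/(-152) + 1124/2241 = (1486 + 587)*(-1/152) + 1124*(1/2241) = 2073*(-1/152) + 1124/2241 = -2073/152 + 1124/2241 = -4474745/340632 ≈ -13.137)
-4824 + c = -4824 - 4474745/340632 = -1647683513/340632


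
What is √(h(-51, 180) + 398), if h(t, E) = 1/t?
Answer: √1035147/51 ≈ 19.949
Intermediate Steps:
√(h(-51, 180) + 398) = √(1/(-51) + 398) = √(-1/51 + 398) = √(20297/51) = √1035147/51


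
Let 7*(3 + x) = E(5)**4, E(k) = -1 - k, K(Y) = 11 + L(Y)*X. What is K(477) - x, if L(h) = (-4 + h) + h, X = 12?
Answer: 78602/7 ≈ 11229.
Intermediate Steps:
L(h) = -4 + 2*h
K(Y) = -37 + 24*Y (K(Y) = 11 + (-4 + 2*Y)*12 = 11 + (-48 + 24*Y) = -37 + 24*Y)
x = 1275/7 (x = -3 + (-1 - 1*5)**4/7 = -3 + (-1 - 5)**4/7 = -3 + (1/7)*(-6)**4 = -3 + (1/7)*1296 = -3 + 1296/7 = 1275/7 ≈ 182.14)
K(477) - x = (-37 + 24*477) - 1*1275/7 = (-37 + 11448) - 1275/7 = 11411 - 1275/7 = 78602/7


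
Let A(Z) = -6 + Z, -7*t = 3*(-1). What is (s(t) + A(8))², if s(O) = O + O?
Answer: 400/49 ≈ 8.1633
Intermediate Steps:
t = 3/7 (t = -3*(-1)/7 = -⅐*(-3) = 3/7 ≈ 0.42857)
s(O) = 2*O
(s(t) + A(8))² = (2*(3/7) + (-6 + 8))² = (6/7 + 2)² = (20/7)² = 400/49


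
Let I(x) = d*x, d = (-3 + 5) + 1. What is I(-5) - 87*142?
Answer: -12369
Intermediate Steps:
d = 3 (d = 2 + 1 = 3)
I(x) = 3*x
I(-5) - 87*142 = 3*(-5) - 87*142 = -15 - 12354 = -12369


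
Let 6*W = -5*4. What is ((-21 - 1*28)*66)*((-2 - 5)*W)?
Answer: -75460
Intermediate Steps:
W = -10/3 (W = (-5*4)/6 = (⅙)*(-20) = -10/3 ≈ -3.3333)
((-21 - 1*28)*66)*((-2 - 5)*W) = ((-21 - 1*28)*66)*((-2 - 5)*(-10/3)) = ((-21 - 28)*66)*(-7*(-10/3)) = -49*66*(70/3) = -3234*70/3 = -75460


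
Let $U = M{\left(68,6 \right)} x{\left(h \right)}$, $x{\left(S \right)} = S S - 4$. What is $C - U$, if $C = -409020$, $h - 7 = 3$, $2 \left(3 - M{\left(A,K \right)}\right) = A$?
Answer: $-406044$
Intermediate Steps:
$M{\left(A,K \right)} = 3 - \frac{A}{2}$
$h = 10$ ($h = 7 + 3 = 10$)
$x{\left(S \right)} = -4 + S^{2}$ ($x{\left(S \right)} = S^{2} - 4 = -4 + S^{2}$)
$U = -2976$ ($U = \left(3 - 34\right) \left(-4 + 10^{2}\right) = \left(3 - 34\right) \left(-4 + 100\right) = \left(-31\right) 96 = -2976$)
$C - U = -409020 - -2976 = -409020 + 2976 = -406044$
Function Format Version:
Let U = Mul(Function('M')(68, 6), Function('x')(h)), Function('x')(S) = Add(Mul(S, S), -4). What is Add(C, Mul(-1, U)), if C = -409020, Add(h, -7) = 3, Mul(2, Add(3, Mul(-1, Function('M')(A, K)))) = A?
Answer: -406044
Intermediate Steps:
Function('M')(A, K) = Add(3, Mul(Rational(-1, 2), A))
h = 10 (h = Add(7, 3) = 10)
Function('x')(S) = Add(-4, Pow(S, 2)) (Function('x')(S) = Add(Pow(S, 2), -4) = Add(-4, Pow(S, 2)))
U = -2976 (U = Mul(Add(3, Mul(Rational(-1, 2), 68)), Add(-4, Pow(10, 2))) = Mul(Add(3, -34), Add(-4, 100)) = Mul(-31, 96) = -2976)
Add(C, Mul(-1, U)) = Add(-409020, Mul(-1, -2976)) = Add(-409020, 2976) = -406044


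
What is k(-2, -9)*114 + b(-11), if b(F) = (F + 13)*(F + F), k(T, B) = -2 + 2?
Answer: -44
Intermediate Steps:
k(T, B) = 0
b(F) = 2*F*(13 + F) (b(F) = (13 + F)*(2*F) = 2*F*(13 + F))
k(-2, -9)*114 + b(-11) = 0*114 + 2*(-11)*(13 - 11) = 0 + 2*(-11)*2 = 0 - 44 = -44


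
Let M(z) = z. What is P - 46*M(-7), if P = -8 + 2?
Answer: 316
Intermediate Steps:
P = -6
P - 46*M(-7) = -6 - 46*(-7) = -6 + 322 = 316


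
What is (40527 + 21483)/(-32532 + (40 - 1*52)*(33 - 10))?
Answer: -10335/5468 ≈ -1.8901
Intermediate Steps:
(40527 + 21483)/(-32532 + (40 - 1*52)*(33 - 10)) = 62010/(-32532 + (40 - 52)*23) = 62010/(-32532 - 12*23) = 62010/(-32532 - 276) = 62010/(-32808) = 62010*(-1/32808) = -10335/5468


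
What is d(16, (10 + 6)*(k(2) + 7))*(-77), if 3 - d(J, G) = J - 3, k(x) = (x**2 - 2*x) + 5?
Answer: 770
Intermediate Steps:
k(x) = 5 + x**2 - 2*x
d(J, G) = 6 - J (d(J, G) = 3 - (J - 3) = 3 - (-3 + J) = 3 + (3 - J) = 6 - J)
d(16, (10 + 6)*(k(2) + 7))*(-77) = (6 - 1*16)*(-77) = (6 - 16)*(-77) = -10*(-77) = 770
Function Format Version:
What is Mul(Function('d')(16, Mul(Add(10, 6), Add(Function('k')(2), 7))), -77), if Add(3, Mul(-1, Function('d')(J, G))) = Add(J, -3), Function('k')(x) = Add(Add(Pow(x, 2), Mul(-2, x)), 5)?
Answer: 770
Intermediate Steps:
Function('k')(x) = Add(5, Pow(x, 2), Mul(-2, x))
Function('d')(J, G) = Add(6, Mul(-1, J)) (Function('d')(J, G) = Add(3, Mul(-1, Add(J, -3))) = Add(3, Mul(-1, Add(-3, J))) = Add(3, Add(3, Mul(-1, J))) = Add(6, Mul(-1, J)))
Mul(Function('d')(16, Mul(Add(10, 6), Add(Function('k')(2), 7))), -77) = Mul(Add(6, Mul(-1, 16)), -77) = Mul(Add(6, -16), -77) = Mul(-10, -77) = 770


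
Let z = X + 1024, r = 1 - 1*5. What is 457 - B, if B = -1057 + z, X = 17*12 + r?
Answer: 290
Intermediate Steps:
r = -4 (r = 1 - 5 = -4)
X = 200 (X = 17*12 - 4 = 204 - 4 = 200)
z = 1224 (z = 200 + 1024 = 1224)
B = 167 (B = -1057 + 1224 = 167)
457 - B = 457 - 1*167 = 457 - 167 = 290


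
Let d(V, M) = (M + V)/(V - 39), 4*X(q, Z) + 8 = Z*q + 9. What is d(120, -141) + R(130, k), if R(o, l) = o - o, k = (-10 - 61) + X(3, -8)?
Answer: -7/27 ≈ -0.25926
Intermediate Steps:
X(q, Z) = ¼ + Z*q/4 (X(q, Z) = -2 + (Z*q + 9)/4 = -2 + (9 + Z*q)/4 = -2 + (9/4 + Z*q/4) = ¼ + Z*q/4)
d(V, M) = (M + V)/(-39 + V)
k = -307/4 (k = (-10 - 61) + (¼ + (¼)*(-8)*3) = -71 + (¼ - 6) = -71 - 23/4 = -307/4 ≈ -76.750)
R(o, l) = 0
d(120, -141) + R(130, k) = (-141 + 120)/(-39 + 120) + 0 = -21/81 + 0 = (1/81)*(-21) + 0 = -7/27 + 0 = -7/27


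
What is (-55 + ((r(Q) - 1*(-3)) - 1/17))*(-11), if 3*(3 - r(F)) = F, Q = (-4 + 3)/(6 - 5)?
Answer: 27335/51 ≈ 535.98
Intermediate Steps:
Q = -1 (Q = -1/1 = -1*1 = -1)
r(F) = 3 - F/3
(-55 + ((r(Q) - 1*(-3)) - 1/17))*(-11) = (-55 + (((3 - 1/3*(-1)) - 1*(-3)) - 1/17))*(-11) = (-55 + (((3 + 1/3) + 3) - 1*1/17))*(-11) = (-55 + ((10/3 + 3) - 1/17))*(-11) = (-55 + (19/3 - 1/17))*(-11) = (-55 + 320/51)*(-11) = -2485/51*(-11) = 27335/51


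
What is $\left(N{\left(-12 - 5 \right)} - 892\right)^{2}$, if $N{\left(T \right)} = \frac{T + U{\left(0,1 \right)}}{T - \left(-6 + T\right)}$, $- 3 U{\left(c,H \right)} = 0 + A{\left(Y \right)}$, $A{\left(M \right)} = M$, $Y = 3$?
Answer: $801025$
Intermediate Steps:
$U{\left(c,H \right)} = -1$ ($U{\left(c,H \right)} = - \frac{0 + 3}{3} = \left(- \frac{1}{3}\right) 3 = -1$)
$N{\left(T \right)} = - \frac{1}{6} + \frac{T}{6}$ ($N{\left(T \right)} = \frac{T - 1}{T - \left(-6 + T\right)} = \frac{-1 + T}{6} = \left(-1 + T\right) \frac{1}{6} = - \frac{1}{6} + \frac{T}{6}$)
$\left(N{\left(-12 - 5 \right)} - 892\right)^{2} = \left(\left(- \frac{1}{6} + \frac{-12 - 5}{6}\right) - 892\right)^{2} = \left(\left(- \frac{1}{6} + \frac{1}{6} \left(-17\right)\right) - 892\right)^{2} = \left(\left(- \frac{1}{6} - \frac{17}{6}\right) - 892\right)^{2} = \left(-3 - 892\right)^{2} = \left(-895\right)^{2} = 801025$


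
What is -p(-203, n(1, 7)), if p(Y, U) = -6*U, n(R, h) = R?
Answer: 6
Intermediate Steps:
-p(-203, n(1, 7)) = -(-6) = -1*(-6) = 6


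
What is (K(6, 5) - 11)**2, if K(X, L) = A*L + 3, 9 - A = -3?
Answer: 2704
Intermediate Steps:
A = 12 (A = 9 - 1*(-3) = 9 + 3 = 12)
K(X, L) = 3 + 12*L (K(X, L) = 12*L + 3 = 3 + 12*L)
(K(6, 5) - 11)**2 = ((3 + 12*5) - 11)**2 = ((3 + 60) - 11)**2 = (63 - 11)**2 = 52**2 = 2704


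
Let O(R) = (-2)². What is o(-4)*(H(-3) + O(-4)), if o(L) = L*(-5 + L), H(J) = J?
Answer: 36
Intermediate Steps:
O(R) = 4
o(-4)*(H(-3) + O(-4)) = (-4*(-5 - 4))*(-3 + 4) = -4*(-9)*1 = 36*1 = 36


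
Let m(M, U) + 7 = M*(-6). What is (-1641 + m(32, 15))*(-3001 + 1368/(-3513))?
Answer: 6466913680/1171 ≈ 5.5226e+6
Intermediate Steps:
m(M, U) = -7 - 6*M (m(M, U) = -7 + M*(-6) = -7 - 6*M)
(-1641 + m(32, 15))*(-3001 + 1368/(-3513)) = (-1641 + (-7 - 6*32))*(-3001 + 1368/(-3513)) = (-1641 + (-7 - 192))*(-3001 + 1368*(-1/3513)) = (-1641 - 199)*(-3001 - 456/1171) = -1840*(-3514627/1171) = 6466913680/1171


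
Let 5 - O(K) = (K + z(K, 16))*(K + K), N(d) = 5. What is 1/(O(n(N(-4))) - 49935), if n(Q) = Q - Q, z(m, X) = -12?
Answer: -1/49930 ≈ -2.0028e-5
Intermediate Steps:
n(Q) = 0
O(K) = 5 - 2*K*(-12 + K) (O(K) = 5 - (K - 12)*(K + K) = 5 - (-12 + K)*2*K = 5 - 2*K*(-12 + K))
1/(O(n(N(-4))) - 49935) = 1/((5 - 2*0² + 24*0) - 49935) = 1/((5 - 2*0 + 0) - 49935) = 1/((5 + 0 + 0) - 49935) = 1/(5 - 49935) = 1/(-49930) = -1/49930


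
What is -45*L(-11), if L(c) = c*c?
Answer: -5445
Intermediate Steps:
L(c) = c²
-45*L(-11) = -45*(-11)² = -45*121 = -5445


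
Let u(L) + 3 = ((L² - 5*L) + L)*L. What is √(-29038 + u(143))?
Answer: √2813370 ≈ 1677.3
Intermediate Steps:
u(L) = -3 + L*(L² - 4*L) (u(L) = -3 + ((L² - 5*L) + L)*L = -3 + (L² - 4*L)*L = -3 + L*(L² - 4*L))
√(-29038 + u(143)) = √(-29038 + (-3 + 143³ - 4*143²)) = √(-29038 + (-3 + 2924207 - 4*20449)) = √(-29038 + (-3 + 2924207 - 81796)) = √(-29038 + 2842408) = √2813370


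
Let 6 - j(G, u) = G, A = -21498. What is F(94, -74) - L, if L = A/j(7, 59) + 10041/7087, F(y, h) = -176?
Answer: -153613679/7087 ≈ -21675.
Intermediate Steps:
j(G, u) = 6 - G
L = 152366367/7087 (L = -21498/(6 - 1*7) + 10041/7087 = -21498/(6 - 7) + 10041*(1/7087) = -21498/(-1) + 10041/7087 = -21498*(-1) + 10041/7087 = 21498 + 10041/7087 = 152366367/7087 ≈ 21499.)
F(94, -74) - L = -176 - 1*152366367/7087 = -176 - 152366367/7087 = -153613679/7087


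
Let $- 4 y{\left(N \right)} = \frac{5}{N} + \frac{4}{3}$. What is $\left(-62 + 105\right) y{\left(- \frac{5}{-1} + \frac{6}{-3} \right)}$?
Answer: $- \frac{129}{4} \approx -32.25$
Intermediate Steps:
$y{\left(N \right)} = - \frac{1}{3} - \frac{5}{4 N}$ ($y{\left(N \right)} = - \frac{\frac{5}{N} + \frac{4}{3}}{4} = - \frac{\frac{4}{3} + \frac{5}{N}}{4} = - \frac{1}{3} - \frac{5}{4 N}$)
$\left(-62 + 105\right) y{\left(- \frac{5}{-1} + \frac{6}{-3} \right)} = \left(-62 + 105\right) \frac{-15 - 4 \left(- \frac{5}{-1} + \frac{6}{-3}\right)}{12 \left(- \frac{5}{-1} + \frac{6}{-3}\right)} = 43 \frac{-15 - 4 \left(\left(-5\right) \left(-1\right) + 6 \left(- \frac{1}{3}\right)\right)}{12 \left(\left(-5\right) \left(-1\right) + 6 \left(- \frac{1}{3}\right)\right)} = 43 \frac{-15 - 4 \left(5 - 2\right)}{12 \left(5 - 2\right)} = 43 \frac{-15 - 12}{12 \cdot 3} = 43 \cdot \frac{1}{12} \cdot \frac{1}{3} \left(-15 - 12\right) = 43 \cdot \frac{1}{12} \cdot \frac{1}{3} \left(-27\right) = 43 \left(- \frac{3}{4}\right) = - \frac{129}{4}$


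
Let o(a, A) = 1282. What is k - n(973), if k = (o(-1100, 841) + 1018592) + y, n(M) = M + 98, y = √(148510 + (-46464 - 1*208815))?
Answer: 1018803 + I*√106769 ≈ 1.0188e+6 + 326.76*I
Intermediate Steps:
y = I*√106769 (y = √(148510 + (-46464 - 208815)) = √(148510 - 255279) = √(-106769) = I*√106769 ≈ 326.76*I)
n(M) = 98 + M
k = 1019874 + I*√106769 (k = (1282 + 1018592) + I*√106769 = 1019874 + I*√106769 ≈ 1.0199e+6 + 326.76*I)
k - n(973) = (1019874 + I*√106769) - (98 + 973) = (1019874 + I*√106769) - 1*1071 = (1019874 + I*√106769) - 1071 = 1018803 + I*√106769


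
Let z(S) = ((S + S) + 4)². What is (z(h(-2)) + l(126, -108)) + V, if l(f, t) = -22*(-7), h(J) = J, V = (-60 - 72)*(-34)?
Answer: 4642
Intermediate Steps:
V = 4488 (V = -132*(-34) = 4488)
l(f, t) = 154
z(S) = (4 + 2*S)² (z(S) = (2*S + 4)² = (4 + 2*S)²)
(z(h(-2)) + l(126, -108)) + V = (4*(2 - 2)² + 154) + 4488 = (4*0² + 154) + 4488 = (4*0 + 154) + 4488 = (0 + 154) + 4488 = 154 + 4488 = 4642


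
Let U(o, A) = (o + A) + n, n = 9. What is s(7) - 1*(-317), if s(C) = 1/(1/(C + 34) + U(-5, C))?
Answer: 143325/452 ≈ 317.09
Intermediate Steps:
U(o, A) = 9 + A + o (U(o, A) = (o + A) + 9 = (A + o) + 9 = 9 + A + o)
s(C) = 1/(4 + C + 1/(34 + C)) (s(C) = 1/(1/(C + 34) + (9 + C - 5)) = 1/(1/(34 + C) + (4 + C)) = 1/(4 + C + 1/(34 + C)))
s(7) - 1*(-317) = (34 + 7)/(137 + 7² + 38*7) - 1*(-317) = 41/(137 + 49 + 266) + 317 = 41/452 + 317 = 143325/452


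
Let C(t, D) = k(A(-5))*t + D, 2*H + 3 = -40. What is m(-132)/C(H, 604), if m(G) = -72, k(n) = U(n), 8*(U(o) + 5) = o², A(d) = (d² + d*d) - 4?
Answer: 288/19901 ≈ 0.014472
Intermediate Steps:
H = -43/2 (H = -3/2 + (½)*(-40) = -3/2 - 20 = -43/2 ≈ -21.500)
A(d) = -4 + 2*d² (A(d) = (d² + d²) - 4 = 2*d² - 4 = -4 + 2*d²)
U(o) = -5 + o²/8
k(n) = -5 + n²/8
C(t, D) = D + 519*t/2 (C(t, D) = (-5 + (-4 + 2*(-5)²)²/8)*t + D = (-5 + (-4 + 2*25)²/8)*t + D = (-5 + (-4 + 50)²/8)*t + D = (-5 + (⅛)*46²)*t + D = (-5 + (⅛)*2116)*t + D = (-5 + 529/2)*t + D = 519*t/2 + D = D + 519*t/2)
m(-132)/C(H, 604) = -72/(604 + (519/2)*(-43/2)) = -72/(604 - 22317/4) = -72/(-19901/4) = -72*(-4/19901) = 288/19901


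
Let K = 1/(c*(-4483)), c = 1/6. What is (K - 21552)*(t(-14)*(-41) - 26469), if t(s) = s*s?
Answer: 3333791047110/4483 ≈ 7.4365e+8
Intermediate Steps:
t(s) = s²
c = ⅙ ≈ 0.16667
K = -6/4483 (K = 1/((⅙)*(-4483)) = 1/(-4483/6) = -6/4483 ≈ -0.0013384)
(K - 21552)*(t(-14)*(-41) - 26469) = (-6/4483 - 21552)*((-14)²*(-41) - 26469) = -96617622*(196*(-41) - 26469)/4483 = -96617622*(-8036 - 26469)/4483 = -96617622/4483*(-34505) = 3333791047110/4483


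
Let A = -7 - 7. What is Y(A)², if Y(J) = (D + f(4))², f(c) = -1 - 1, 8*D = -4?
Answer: 625/16 ≈ 39.063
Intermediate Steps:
D = -½ (D = (⅛)*(-4) = -½ ≈ -0.50000)
A = -14
f(c) = -2
Y(J) = 25/4 (Y(J) = (-½ - 2)² = (-5/2)² = 25/4)
Y(A)² = (25/4)² = 625/16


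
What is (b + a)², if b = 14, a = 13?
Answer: 729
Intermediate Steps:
(b + a)² = (14 + 13)² = 27² = 729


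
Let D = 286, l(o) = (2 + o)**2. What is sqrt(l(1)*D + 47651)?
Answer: 35*sqrt(41) ≈ 224.11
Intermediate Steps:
sqrt(l(1)*D + 47651) = sqrt((2 + 1)**2*286 + 47651) = sqrt(3**2*286 + 47651) = sqrt(9*286 + 47651) = sqrt(2574 + 47651) = sqrt(50225) = 35*sqrt(41)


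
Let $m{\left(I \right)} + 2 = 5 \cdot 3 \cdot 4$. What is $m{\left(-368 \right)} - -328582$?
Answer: $328640$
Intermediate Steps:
$m{\left(I \right)} = 58$ ($m{\left(I \right)} = -2 + 5 \cdot 3 \cdot 4 = -2 + 15 \cdot 4 = -2 + 60 = 58$)
$m{\left(-368 \right)} - -328582 = 58 - -328582 = 58 + 328582 = 328640$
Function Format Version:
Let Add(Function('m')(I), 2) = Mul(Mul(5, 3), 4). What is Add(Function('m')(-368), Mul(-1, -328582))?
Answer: 328640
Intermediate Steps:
Function('m')(I) = 58 (Function('m')(I) = Add(-2, Mul(Mul(5, 3), 4)) = Add(-2, Mul(15, 4)) = Add(-2, 60) = 58)
Add(Function('m')(-368), Mul(-1, -328582)) = Add(58, Mul(-1, -328582)) = Add(58, 328582) = 328640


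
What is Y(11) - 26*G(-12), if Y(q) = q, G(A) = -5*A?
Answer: -1549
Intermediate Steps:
Y(11) - 26*G(-12) = 11 - (-130)*(-12) = 11 - 26*60 = 11 - 1560 = -1549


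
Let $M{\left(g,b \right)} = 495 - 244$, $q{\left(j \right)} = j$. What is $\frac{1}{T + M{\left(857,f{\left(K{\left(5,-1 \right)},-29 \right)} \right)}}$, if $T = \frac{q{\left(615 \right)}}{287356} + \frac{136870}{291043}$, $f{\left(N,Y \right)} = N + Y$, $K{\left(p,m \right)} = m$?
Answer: $\frac{83632952308}{21031380436473} \approx 0.0039766$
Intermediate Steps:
$M{\left(g,b \right)} = 251$ ($M{\left(g,b \right)} = 495 - 244 = 251$)
$T = \frac{39509407165}{83632952308}$ ($T = \frac{615}{287356} + \frac{136870}{291043} = \frac{39509407165}{83632952308} \approx 0.47241$)
$\frac{1}{T + M{\left(857,f{\left(K{\left(5,-1 \right)},-29 \right)} \right)}} = \frac{1}{\frac{39509407165}{83632952308} + 251} = \frac{1}{\frac{21031380436473}{83632952308}} = \frac{83632952308}{21031380436473}$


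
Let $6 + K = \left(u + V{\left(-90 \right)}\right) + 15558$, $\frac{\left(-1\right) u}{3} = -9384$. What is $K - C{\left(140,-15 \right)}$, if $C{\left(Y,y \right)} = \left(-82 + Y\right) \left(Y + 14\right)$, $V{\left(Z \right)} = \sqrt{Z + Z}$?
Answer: $34772 + 6 i \sqrt{5} \approx 34772.0 + 13.416 i$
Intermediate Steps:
$u = 28152$ ($u = \left(-3\right) \left(-9384\right) = 28152$)
$V{\left(Z \right)} = \sqrt{2} \sqrt{Z}$ ($V{\left(Z \right)} = \sqrt{2 Z} = \sqrt{2} \sqrt{Z}$)
$C{\left(Y,y \right)} = \left(-82 + Y\right) \left(14 + Y\right)$
$K = 43704 + 6 i \sqrt{5}$ ($K = -6 + \left(\left(28152 + \sqrt{2} \sqrt{-90}\right) + 15558\right) = -6 + \left(\left(28152 + \sqrt{2} \cdot 3 i \sqrt{10}\right) + 15558\right) = -6 + \left(\left(28152 + 6 i \sqrt{5}\right) + 15558\right) = -6 + \left(43710 + 6 i \sqrt{5}\right) = 43704 + 6 i \sqrt{5} \approx 43704.0 + 13.416 i$)
$K - C{\left(140,-15 \right)} = \left(43704 + 6 i \sqrt{5}\right) - \left(-1148 + 140^{2} - 9520\right) = \left(43704 + 6 i \sqrt{5}\right) - \left(-1148 + 19600 - 9520\right) = \left(43704 + 6 i \sqrt{5}\right) - 8932 = 34772 + 6 i \sqrt{5}$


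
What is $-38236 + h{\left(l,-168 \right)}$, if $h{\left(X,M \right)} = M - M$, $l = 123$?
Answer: $-38236$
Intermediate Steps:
$h{\left(X,M \right)} = 0$
$-38236 + h{\left(l,-168 \right)} = -38236 + 0 = -38236$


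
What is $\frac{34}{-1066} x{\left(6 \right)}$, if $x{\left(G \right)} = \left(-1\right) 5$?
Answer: $\frac{85}{533} \approx 0.15947$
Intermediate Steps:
$x{\left(G \right)} = -5$
$\frac{34}{-1066} x{\left(6 \right)} = \frac{34}{-1066} \left(-5\right) = 34 \left(- \frac{1}{1066}\right) \left(-5\right) = \left(- \frac{17}{533}\right) \left(-5\right) = \frac{85}{533}$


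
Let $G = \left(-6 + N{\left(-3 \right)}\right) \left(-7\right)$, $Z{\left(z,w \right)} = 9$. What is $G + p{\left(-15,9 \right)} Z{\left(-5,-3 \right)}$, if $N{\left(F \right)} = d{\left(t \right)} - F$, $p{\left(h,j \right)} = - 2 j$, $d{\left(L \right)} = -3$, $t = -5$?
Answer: $-120$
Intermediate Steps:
$N{\left(F \right)} = -3 - F$
$G = 42$ ($G = \left(-6 - 0\right) \left(-7\right) = \left(-6 + \left(-3 + 3\right)\right) \left(-7\right) = \left(-6 + 0\right) \left(-7\right) = \left(-6\right) \left(-7\right) = 42$)
$G + p{\left(-15,9 \right)} Z{\left(-5,-3 \right)} = 42 + \left(-2\right) 9 \cdot 9 = 42 - 162 = -120$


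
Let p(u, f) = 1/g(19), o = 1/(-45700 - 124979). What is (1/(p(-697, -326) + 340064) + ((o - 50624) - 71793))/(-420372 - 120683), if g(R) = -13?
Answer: 92368892177521837/408249270574492695 ≈ 0.22626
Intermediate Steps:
o = -1/170679 (o = 1/(-170679) = -1/170679 ≈ -5.8590e-6)
p(u, f) = -1/13 (p(u, f) = 1/(-13) = -1/13)
(1/(p(-697, -326) + 340064) + ((o - 50624) - 71793))/(-420372 - 120683) = (1/(-1/13 + 340064) + ((-1/170679 - 50624) - 71793))/(-420372 - 120683) = (1/(4420831/13) + (-8640453697/170679 - 71793))/(-541055) = (13/4420831 - 20894011144/170679)*(-1/541055) = -92368892177521837/754543014249*(-1/541055) = 92368892177521837/408249270574492695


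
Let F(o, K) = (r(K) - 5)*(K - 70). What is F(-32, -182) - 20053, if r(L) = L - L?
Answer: -18793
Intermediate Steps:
r(L) = 0
F(o, K) = 350 - 5*K (F(o, K) = (0 - 5)*(K - 70) = -5*(-70 + K) = 350 - 5*K)
F(-32, -182) - 20053 = (350 - 5*(-182)) - 20053 = (350 + 910) - 20053 = 1260 - 20053 = -18793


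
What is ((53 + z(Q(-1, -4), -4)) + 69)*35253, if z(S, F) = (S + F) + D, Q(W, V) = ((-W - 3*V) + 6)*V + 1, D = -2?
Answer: 1445373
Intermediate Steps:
Q(W, V) = 1 + V*(6 - W - 3*V) (Q(W, V) = (6 - W - 3*V)*V + 1 = V*(6 - W - 3*V) + 1 = 1 + V*(6 - W - 3*V))
z(S, F) = -2 + F + S (z(S, F) = (S + F) - 2 = (F + S) - 2 = -2 + F + S)
((53 + z(Q(-1, -4), -4)) + 69)*35253 = ((53 + (-2 - 4 + (1 - 3*(-4)² + 6*(-4) - 1*(-4)*(-1)))) + 69)*35253 = ((53 + (-2 - 4 + (1 - 3*16 - 24 - 4))) + 69)*35253 = ((53 + (-2 - 4 + (1 - 48 - 24 - 4))) + 69)*35253 = ((53 + (-2 - 4 - 75)) + 69)*35253 = ((53 - 81) + 69)*35253 = (-28 + 69)*35253 = 41*35253 = 1445373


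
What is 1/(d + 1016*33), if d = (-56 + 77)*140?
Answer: 1/36468 ≈ 2.7421e-5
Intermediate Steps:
d = 2940 (d = 21*140 = 2940)
1/(d + 1016*33) = 1/(2940 + 1016*33) = 1/(2940 + 33528) = 1/36468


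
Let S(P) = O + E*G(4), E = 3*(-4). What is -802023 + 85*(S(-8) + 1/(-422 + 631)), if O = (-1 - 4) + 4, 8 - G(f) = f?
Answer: -168493207/209 ≈ -8.0619e+5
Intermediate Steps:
G(f) = 8 - f
E = -12
O = -1 (O = -5 + 4 = -1)
S(P) = -49 (S(P) = -1 - 12*(8 - 1*4) = -1 - 12*(8 - 4) = -1 - 12*4 = -1 - 48 = -49)
-802023 + 85*(S(-8) + 1/(-422 + 631)) = -802023 + 85*(-49 + 1/(-422 + 631)) = -802023 + 85*(-49 + 1/209) = -802023 + 85*(-10240/209) = -802023 - 870400/209 = -168493207/209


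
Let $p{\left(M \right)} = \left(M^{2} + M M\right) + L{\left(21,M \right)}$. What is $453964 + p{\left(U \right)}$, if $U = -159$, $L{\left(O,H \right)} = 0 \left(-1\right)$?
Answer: $504526$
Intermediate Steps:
$L{\left(O,H \right)} = 0$
$p{\left(M \right)} = 2 M^{2}$ ($p{\left(M \right)} = \left(M^{2} + M M\right) + 0 = \left(M^{2} + M^{2}\right) + 0 = 2 M^{2} + 0 = 2 M^{2}$)
$453964 + p{\left(U \right)} = 453964 + 2 \left(-159\right)^{2} = 453964 + 2 \cdot 25281 = 453964 + 50562 = 504526$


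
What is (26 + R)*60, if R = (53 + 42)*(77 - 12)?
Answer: 372060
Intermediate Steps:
R = 6175 (R = 95*65 = 6175)
(26 + R)*60 = (26 + 6175)*60 = 6201*60 = 372060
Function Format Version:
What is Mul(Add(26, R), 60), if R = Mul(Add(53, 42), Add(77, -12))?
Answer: 372060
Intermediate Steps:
R = 6175 (R = Mul(95, 65) = 6175)
Mul(Add(26, R), 60) = Mul(Add(26, 6175), 60) = Mul(6201, 60) = 372060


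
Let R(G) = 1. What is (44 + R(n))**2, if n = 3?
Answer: 2025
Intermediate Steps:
(44 + R(n))**2 = (44 + 1)**2 = 45**2 = 2025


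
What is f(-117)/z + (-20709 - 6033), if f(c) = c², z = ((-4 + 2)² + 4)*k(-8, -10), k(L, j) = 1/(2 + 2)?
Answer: -39795/2 ≈ -19898.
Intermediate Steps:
k(L, j) = ¼ (k(L, j) = 1/4 = ¼)
z = 2 (z = ((-4 + 2)² + 4)*(¼) = ((-2)² + 4)*(¼) = (4 + 4)*(¼) = 8*(¼) = 2)
f(-117)/z + (-20709 - 6033) = (-117)²/2 + (-20709 - 6033) = 13689*(½) - 26742 = 13689/2 - 26742 = -39795/2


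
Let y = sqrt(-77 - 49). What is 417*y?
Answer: 1251*I*sqrt(14) ≈ 4680.8*I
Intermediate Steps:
y = 3*I*sqrt(14) (y = sqrt(-126) = 3*I*sqrt(14) ≈ 11.225*I)
417*y = 417*(3*I*sqrt(14)) = 1251*I*sqrt(14)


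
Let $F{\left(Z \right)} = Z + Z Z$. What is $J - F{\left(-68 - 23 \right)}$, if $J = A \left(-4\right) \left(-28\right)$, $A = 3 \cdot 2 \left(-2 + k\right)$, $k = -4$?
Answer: $-12222$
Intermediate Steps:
$F{\left(Z \right)} = Z + Z^{2}$
$A = -36$ ($A = 3 \cdot 2 \left(-2 - 4\right) = 6 \left(-6\right) = -36$)
$J = -4032$ ($J = \left(-36\right) \left(-4\right) \left(-28\right) = 144 \left(-28\right) = -4032$)
$J - F{\left(-68 - 23 \right)} = -4032 - \left(-68 - 23\right) \left(1 - 91\right) = -4032 - - 91 \left(1 - 91\right) = -4032 - \left(-91\right) \left(-90\right) = -4032 - 8190 = -12222$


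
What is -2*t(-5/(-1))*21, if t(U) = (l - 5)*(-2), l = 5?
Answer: 0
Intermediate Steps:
t(U) = 0 (t(U) = (5 - 5)*(-2) = 0*(-2) = 0)
-2*t(-5/(-1))*21 = -2*0*21 = 0*21 = 0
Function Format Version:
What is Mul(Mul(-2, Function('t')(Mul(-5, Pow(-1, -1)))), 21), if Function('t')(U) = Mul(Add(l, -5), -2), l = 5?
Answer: 0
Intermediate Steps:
Function('t')(U) = 0 (Function('t')(U) = Mul(Add(5, -5), -2) = Mul(0, -2) = 0)
Mul(Mul(-2, Function('t')(Mul(-5, Pow(-1, -1)))), 21) = Mul(Mul(-2, 0), 21) = Mul(0, 21) = 0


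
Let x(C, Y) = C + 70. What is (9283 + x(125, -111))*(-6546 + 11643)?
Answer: 48309366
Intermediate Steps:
x(C, Y) = 70 + C
(9283 + x(125, -111))*(-6546 + 11643) = (9283 + (70 + 125))*(-6546 + 11643) = (9283 + 195)*5097 = 9478*5097 = 48309366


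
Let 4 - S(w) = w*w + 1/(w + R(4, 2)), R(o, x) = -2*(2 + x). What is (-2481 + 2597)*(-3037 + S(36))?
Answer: -3515177/7 ≈ -5.0217e+5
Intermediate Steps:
R(o, x) = -4 - 2*x
S(w) = 4 - w² - 1/(-8 + w) (S(w) = 4 - (w*w + 1/(w + (-4 - 2*2))) = 4 - (w² + 1/(w + (-4 - 4))) = 4 - (w² + 1/(w - 8)) = 4 - (w² + 1/(-8 + w)) = 4 + (-w² - 1/(-8 + w)) = 4 - w² - 1/(-8 + w))
(-2481 + 2597)*(-3037 + S(36)) = (-2481 + 2597)*(-3037 + (-33 - 1*36³ + 4*36 + 8*36²)/(-8 + 36)) = 116*(-3037 + (-33 - 1*46656 + 144 + 8*1296)/28) = 116*(-3037 + (-33 - 46656 + 144 + 10368)/28) = 116*(-3037 + (1/28)*(-36177)) = 116*(-3037 - 36177/28) = 116*(-121213/28) = -3515177/7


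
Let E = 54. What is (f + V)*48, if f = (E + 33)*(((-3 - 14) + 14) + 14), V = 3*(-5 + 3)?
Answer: 45648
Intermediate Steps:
V = -6 (V = 3*(-2) = -6)
f = 957 (f = (54 + 33)*(((-3 - 14) + 14) + 14) = 87*((-17 + 14) + 14) = 87*(-3 + 14) = 87*11 = 957)
(f + V)*48 = (957 - 6)*48 = 951*48 = 45648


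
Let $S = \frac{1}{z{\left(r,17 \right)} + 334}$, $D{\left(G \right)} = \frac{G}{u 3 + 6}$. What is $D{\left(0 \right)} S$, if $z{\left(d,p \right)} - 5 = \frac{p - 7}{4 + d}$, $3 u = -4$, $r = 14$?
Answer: $0$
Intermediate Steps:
$u = - \frac{4}{3}$ ($u = \frac{1}{3} \left(-4\right) = - \frac{4}{3} \approx -1.3333$)
$z{\left(d,p \right)} = 5 + \frac{-7 + p}{4 + d}$ ($z{\left(d,p \right)} = 5 + \frac{p - 7}{4 + d} = 5 + \frac{-7 + p}{4 + d}$)
$D{\left(G \right)} = \frac{G}{2}$ ($D{\left(G \right)} = \frac{G}{\left(- \frac{4}{3}\right) 3 + 6} = \frac{G}{-4 + 6} = \frac{G}{2}$)
$S = \frac{9}{3056}$ ($S = \frac{1}{\frac{13 + 17 + 5 \cdot 14}{4 + 14} + 334} = \frac{1}{\frac{13 + 17 + 70}{18} + 334} = \frac{1}{\frac{1}{18} \cdot 100 + 334} = \frac{1}{\frac{50}{9} + 334} = \frac{1}{\frac{3056}{9}} = \frac{9}{3056} \approx 0.002945$)
$D{\left(0 \right)} S = \frac{1}{2} \cdot 0 \cdot \frac{9}{3056} = 0 \cdot \frac{9}{3056} = 0$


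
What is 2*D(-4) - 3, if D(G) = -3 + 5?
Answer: 1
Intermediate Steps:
D(G) = 2
2*D(-4) - 3 = 2*2 - 3 = 4 - 3 = 1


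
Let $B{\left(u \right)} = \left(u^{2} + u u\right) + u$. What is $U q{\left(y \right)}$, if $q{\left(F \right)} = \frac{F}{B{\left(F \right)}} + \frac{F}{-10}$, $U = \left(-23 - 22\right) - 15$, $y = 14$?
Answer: $\frac{2376}{29} \approx 81.931$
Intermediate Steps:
$B{\left(u \right)} = u + 2 u^{2}$ ($B{\left(u \right)} = \left(u^{2} + u^{2}\right) + u = 2 u^{2} + u = u + 2 u^{2}$)
$U = -60$ ($U = -45 - 15 = -60$)
$q{\left(F \right)} = \frac{1}{1 + 2 F} - \frac{F}{10}$ ($q{\left(F \right)} = \frac{F}{F \left(1 + 2 F\right)} + \frac{F}{-10} = F \frac{1}{F \left(1 + 2 F\right)} + F \left(- \frac{1}{10}\right) = \frac{1}{1 + 2 F} - \frac{F}{10}$)
$U q{\left(y \right)} = - 60 \frac{10 - 14 \left(1 + 2 \cdot 14\right)}{10 \left(1 + 2 \cdot 14\right)} = - 60 \frac{10 - 14 \left(1 + 28\right)}{10 \left(1 + 28\right)} = - 60 \frac{10 - 14 \cdot 29}{10 \cdot 29} = - 60 \cdot \frac{1}{10} \cdot \frac{1}{29} \left(10 - 406\right) = - 60 \cdot \frac{1}{10} \cdot \frac{1}{29} \left(-396\right) = \left(-60\right) \left(- \frac{198}{145}\right) = \frac{2376}{29}$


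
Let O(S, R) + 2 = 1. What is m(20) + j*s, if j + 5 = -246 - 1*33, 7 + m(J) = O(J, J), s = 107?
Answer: -30396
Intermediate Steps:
O(S, R) = -1 (O(S, R) = -2 + 1 = -1)
m(J) = -8 (m(J) = -7 - 1 = -8)
j = -284 (j = -5 + (-246 - 1*33) = -5 + (-246 - 33) = -5 - 279 = -284)
m(20) + j*s = -8 - 284*107 = -8 - 30388 = -30396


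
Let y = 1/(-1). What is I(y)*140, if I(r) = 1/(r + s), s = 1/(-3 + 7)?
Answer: -560/3 ≈ -186.67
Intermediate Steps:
s = 1/4 ≈ 0.25000
y = -1
I(r) = 1/(1/4 + r) (I(r) = 1/(r + 1/4) = 1/(1/4 + r))
I(y)*140 = (4/(1 + 4*(-1)))*140 = (4/(1 - 4))*140 = (4/(-3))*140 = (4*(-1/3))*140 = -4/3*140 = -560/3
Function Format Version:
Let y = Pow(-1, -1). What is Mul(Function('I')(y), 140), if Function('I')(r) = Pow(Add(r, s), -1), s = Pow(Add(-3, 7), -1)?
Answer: Rational(-560, 3) ≈ -186.67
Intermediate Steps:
s = Rational(1, 4) (s = Pow(4, -1) = Rational(1, 4) ≈ 0.25000)
y = -1
Function('I')(r) = Pow(Add(Rational(1, 4), r), -1) (Function('I')(r) = Pow(Add(r, Rational(1, 4)), -1) = Pow(Add(Rational(1, 4), r), -1))
Mul(Function('I')(y), 140) = Mul(Mul(4, Pow(Add(1, Mul(4, -1)), -1)), 140) = Mul(Mul(4, Pow(Add(1, -4), -1)), 140) = Mul(Mul(4, Pow(-3, -1)), 140) = Mul(Mul(4, Rational(-1, 3)), 140) = Mul(Rational(-4, 3), 140) = Rational(-560, 3)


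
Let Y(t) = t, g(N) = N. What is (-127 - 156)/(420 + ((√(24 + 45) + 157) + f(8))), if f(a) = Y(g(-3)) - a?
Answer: -160178/320287 + 283*√69/320287 ≈ -0.49277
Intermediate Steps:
f(a) = -3 - a
(-127 - 156)/(420 + ((√(24 + 45) + 157) + f(8))) = (-127 - 156)/(420 + ((√(24 + 45) + 157) + (-3 - 1*8))) = -283/(420 + ((√69 + 157) + (-3 - 8))) = -283/(420 + ((157 + √69) - 11)) = -283/(420 + (146 + √69)) = -283/(566 + √69)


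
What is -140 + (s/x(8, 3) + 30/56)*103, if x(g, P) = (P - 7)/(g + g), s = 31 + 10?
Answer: -475351/28 ≈ -16977.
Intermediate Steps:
s = 41
x(g, P) = (-7 + P)/(2*g) (x(g, P) = (-7 + P)/((2*g)) = (-7 + P)*(1/(2*g)) = (-7 + P)/(2*g))
-140 + (s/x(8, 3) + 30/56)*103 = -140 + (41/(((1/2)*(-7 + 3)/8)) + 30/56)*103 = -140 + (41/(((1/2)*(1/8)*(-4))) + 30*(1/56))*103 = -140 + (41/(-1/4) + 15/28)*103 = -140 + (41*(-4) + 15/28)*103 = -140 + (-164 + 15/28)*103 = -140 - 4577/28*103 = -140 - 471431/28 = -475351/28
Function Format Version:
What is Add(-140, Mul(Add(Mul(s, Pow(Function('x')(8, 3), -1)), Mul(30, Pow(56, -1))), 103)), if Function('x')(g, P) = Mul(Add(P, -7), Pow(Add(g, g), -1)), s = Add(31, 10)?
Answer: Rational(-475351, 28) ≈ -16977.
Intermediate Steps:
s = 41
Function('x')(g, P) = Mul(Rational(1, 2), Pow(g, -1), Add(-7, P)) (Function('x')(g, P) = Mul(Add(-7, P), Pow(Mul(2, g), -1)) = Mul(Add(-7, P), Mul(Rational(1, 2), Pow(g, -1))) = Mul(Rational(1, 2), Pow(g, -1), Add(-7, P)))
Add(-140, Mul(Add(Mul(s, Pow(Function('x')(8, 3), -1)), Mul(30, Pow(56, -1))), 103)) = Add(-140, Mul(Add(Mul(41, Pow(Mul(Rational(1, 2), Pow(8, -1), Add(-7, 3)), -1)), Mul(30, Pow(56, -1))), 103)) = Add(-140, Mul(Add(Mul(41, Pow(Mul(Rational(1, 2), Rational(1, 8), -4), -1)), Mul(30, Rational(1, 56))), 103)) = Add(-140, Mul(Add(Mul(41, Pow(Rational(-1, 4), -1)), Rational(15, 28)), 103)) = Add(-140, Mul(Add(Mul(41, -4), Rational(15, 28)), 103)) = Add(-140, Mul(Add(-164, Rational(15, 28)), 103)) = Add(-140, Mul(Rational(-4577, 28), 103)) = Add(-140, Rational(-471431, 28)) = Rational(-475351, 28)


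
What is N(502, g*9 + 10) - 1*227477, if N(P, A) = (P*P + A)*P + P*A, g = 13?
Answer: 126406039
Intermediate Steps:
N(P, A) = A*P + P*(A + P²) (N(P, A) = (P² + A)*P + A*P = (A + P²)*P + A*P = P*(A + P²) + A*P = A*P + P*(A + P²))
N(502, g*9 + 10) - 1*227477 = 502*(502² + 2*(13*9 + 10)) - 1*227477 = 502*(252004 + 2*(117 + 10)) - 227477 = 502*(252004 + 2*127) - 227477 = 502*(252004 + 254) - 227477 = 502*252258 - 227477 = 126633516 - 227477 = 126406039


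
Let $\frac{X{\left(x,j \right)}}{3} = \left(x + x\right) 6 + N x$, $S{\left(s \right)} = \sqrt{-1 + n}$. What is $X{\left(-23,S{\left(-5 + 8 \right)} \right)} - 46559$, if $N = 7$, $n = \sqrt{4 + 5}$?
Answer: $-47870$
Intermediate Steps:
$n = 3$ ($n = \sqrt{9} = 3$)
$S{\left(s \right)} = \sqrt{2}$ ($S{\left(s \right)} = \sqrt{-1 + 3} = \sqrt{2}$)
$X{\left(x,j \right)} = 57 x$ ($X{\left(x,j \right)} = 3 \left(\left(x + x\right) 6 + 7 x\right) = 3 \left(2 x 6 + 7 x\right) = 3 \left(12 x + 7 x\right) = 3 \cdot 19 x = 57 x$)
$X{\left(-23,S{\left(-5 + 8 \right)} \right)} - 46559 = 57 \left(-23\right) - 46559 = -1311 - 46559 = -47870$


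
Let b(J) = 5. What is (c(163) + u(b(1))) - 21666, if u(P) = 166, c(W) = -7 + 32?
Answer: -21475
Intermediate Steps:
c(W) = 25
(c(163) + u(b(1))) - 21666 = (25 + 166) - 21666 = 191 - 21666 = -21475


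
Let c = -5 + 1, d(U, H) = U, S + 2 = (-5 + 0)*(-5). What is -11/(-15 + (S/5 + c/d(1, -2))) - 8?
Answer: -521/72 ≈ -7.2361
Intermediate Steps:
S = 23 (S = -2 + (-5 + 0)*(-5) = -2 - 5*(-5) = -2 + 25 = 23)
c = -4
-11/(-15 + (S/5 + c/d(1, -2))) - 8 = -11/(-15 + (23/5 - 4/1)) - 8 = -11/(-15 + (23*(1/5) - 4*1)) - 8 = -11/(-15 + (23/5 - 4)) - 8 = -11/(-15 + 3/5) - 8 = -11/(-72/5) - 8 = -11*(-5/72) - 8 = 55/72 - 8 = -521/72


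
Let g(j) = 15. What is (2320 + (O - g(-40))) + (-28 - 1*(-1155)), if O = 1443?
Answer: 4875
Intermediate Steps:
(2320 + (O - g(-40))) + (-28 - 1*(-1155)) = (2320 + (1443 - 1*15)) + (-28 - 1*(-1155)) = (2320 + (1443 - 15)) + (-28 + 1155) = (2320 + 1428) + 1127 = 3748 + 1127 = 4875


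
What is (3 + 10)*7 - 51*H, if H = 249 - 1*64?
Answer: -9344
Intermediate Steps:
H = 185 (H = 249 - 64 = 185)
(3 + 10)*7 - 51*H = (3 + 10)*7 - 51*185 = 13*7 - 9435 = 91 - 9435 = -9344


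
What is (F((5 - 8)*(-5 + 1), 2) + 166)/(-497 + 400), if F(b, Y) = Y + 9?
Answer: -177/97 ≈ -1.8247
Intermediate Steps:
F(b, Y) = 9 + Y
(F((5 - 8)*(-5 + 1), 2) + 166)/(-497 + 400) = ((9 + 2) + 166)/(-497 + 400) = (11 + 166)/(-97) = 177*(-1/97) = -177/97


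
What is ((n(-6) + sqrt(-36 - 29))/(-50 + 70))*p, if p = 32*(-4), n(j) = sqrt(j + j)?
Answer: 32*I*(-sqrt(65) - 2*sqrt(3))/5 ≈ -73.769*I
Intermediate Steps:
n(j) = sqrt(2)*sqrt(j) (n(j) = sqrt(2*j) = sqrt(2)*sqrt(j))
p = -128
((n(-6) + sqrt(-36 - 29))/(-50 + 70))*p = ((sqrt(2)*sqrt(-6) + sqrt(-36 - 29))/(-50 + 70))*(-128) = ((sqrt(2)*(I*sqrt(6)) + sqrt(-65))/20)*(-128) = ((2*I*sqrt(3) + I*sqrt(65))*(1/20))*(-128) = ((I*sqrt(65) + 2*I*sqrt(3))*(1/20))*(-128) = (I*sqrt(3)/10 + I*sqrt(65)/20)*(-128) = -64*I*sqrt(3)/5 - 32*I*sqrt(65)/5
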